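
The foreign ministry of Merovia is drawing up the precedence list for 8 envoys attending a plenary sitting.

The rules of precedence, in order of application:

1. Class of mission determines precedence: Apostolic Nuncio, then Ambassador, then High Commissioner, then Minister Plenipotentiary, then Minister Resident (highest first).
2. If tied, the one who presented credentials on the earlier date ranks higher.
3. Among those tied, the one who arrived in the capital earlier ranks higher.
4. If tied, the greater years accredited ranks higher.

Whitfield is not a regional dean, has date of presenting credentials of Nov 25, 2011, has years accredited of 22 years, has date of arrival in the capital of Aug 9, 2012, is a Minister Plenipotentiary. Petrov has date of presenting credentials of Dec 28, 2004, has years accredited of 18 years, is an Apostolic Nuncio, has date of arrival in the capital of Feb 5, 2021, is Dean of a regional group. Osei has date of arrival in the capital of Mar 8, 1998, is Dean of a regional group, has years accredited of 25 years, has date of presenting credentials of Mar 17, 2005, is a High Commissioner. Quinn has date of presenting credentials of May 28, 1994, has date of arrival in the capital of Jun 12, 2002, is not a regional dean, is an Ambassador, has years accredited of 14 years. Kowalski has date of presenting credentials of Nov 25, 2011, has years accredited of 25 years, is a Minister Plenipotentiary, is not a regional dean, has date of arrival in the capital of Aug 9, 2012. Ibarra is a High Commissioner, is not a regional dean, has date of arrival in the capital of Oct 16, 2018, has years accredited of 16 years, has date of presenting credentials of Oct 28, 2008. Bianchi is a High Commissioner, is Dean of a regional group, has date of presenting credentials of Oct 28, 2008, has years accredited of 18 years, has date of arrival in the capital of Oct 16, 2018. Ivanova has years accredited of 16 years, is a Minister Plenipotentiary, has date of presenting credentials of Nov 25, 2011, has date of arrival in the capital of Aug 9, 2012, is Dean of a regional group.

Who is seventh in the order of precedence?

Whitfield

By class of mission: Petrov (Apostolic Nuncio); then Quinn (Ambassador); then Osei, Bianchi and Ibarra (High Commissioner); then Kowalski, Whitfield and Ivanova (Minister Plenipotentiary).
Among Osei, Bianchi and Ibarra, by date of presenting credentials (earlier first): Osei (Mar 17, 2005) before Bianchi and Ibarra (Oct 28, 2008).
Bianchi and Ibarra both have date of arrival in the capital Oct 16, 2018, so the next rule applies.
Among Bianchi and Ibarra, by years accredited (higher first): Bianchi (18 years) before Ibarra (16 years).
Kowalski, Whitfield and Ivanova all have date of presenting credentials Nov 25, 2011, so the next rule applies.
Kowalski, Whitfield and Ivanova all have date of arrival in the capital Aug 9, 2012, so the next rule applies.
Among Kowalski, Whitfield and Ivanova, by years accredited (higher first): Kowalski (25 years) before Whitfield (22 years) before Ivanova (16 years).
Order: Petrov, Quinn, Osei, Bianchi, Ibarra, Kowalski, Whitfield, Ivanova.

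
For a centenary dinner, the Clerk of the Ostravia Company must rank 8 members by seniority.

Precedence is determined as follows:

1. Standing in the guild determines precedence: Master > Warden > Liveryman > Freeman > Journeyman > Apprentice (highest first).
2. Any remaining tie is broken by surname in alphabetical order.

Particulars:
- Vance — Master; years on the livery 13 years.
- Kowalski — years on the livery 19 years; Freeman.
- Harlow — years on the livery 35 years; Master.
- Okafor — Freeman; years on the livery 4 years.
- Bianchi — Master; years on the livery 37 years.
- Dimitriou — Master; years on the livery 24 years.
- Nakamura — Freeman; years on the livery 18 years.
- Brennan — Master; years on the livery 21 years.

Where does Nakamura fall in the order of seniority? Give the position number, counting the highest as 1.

By standing in the guild: Bianchi, Brennan, Dimitriou, Harlow and Vance (Master); then Kowalski, Nakamura and Okafor (Freeman).
Among Bianchi, Brennan, Dimitriou, Harlow and Vance, alphabetically by surname: Bianchi before Brennan before Dimitriou before Harlow before Vance.
Among Kowalski, Nakamura and Okafor, alphabetically by surname: Kowalski before Nakamura before Okafor.
Order: Bianchi, Brennan, Dimitriou, Harlow, Vance, Kowalski, Nakamura, Okafor. So position 7.

7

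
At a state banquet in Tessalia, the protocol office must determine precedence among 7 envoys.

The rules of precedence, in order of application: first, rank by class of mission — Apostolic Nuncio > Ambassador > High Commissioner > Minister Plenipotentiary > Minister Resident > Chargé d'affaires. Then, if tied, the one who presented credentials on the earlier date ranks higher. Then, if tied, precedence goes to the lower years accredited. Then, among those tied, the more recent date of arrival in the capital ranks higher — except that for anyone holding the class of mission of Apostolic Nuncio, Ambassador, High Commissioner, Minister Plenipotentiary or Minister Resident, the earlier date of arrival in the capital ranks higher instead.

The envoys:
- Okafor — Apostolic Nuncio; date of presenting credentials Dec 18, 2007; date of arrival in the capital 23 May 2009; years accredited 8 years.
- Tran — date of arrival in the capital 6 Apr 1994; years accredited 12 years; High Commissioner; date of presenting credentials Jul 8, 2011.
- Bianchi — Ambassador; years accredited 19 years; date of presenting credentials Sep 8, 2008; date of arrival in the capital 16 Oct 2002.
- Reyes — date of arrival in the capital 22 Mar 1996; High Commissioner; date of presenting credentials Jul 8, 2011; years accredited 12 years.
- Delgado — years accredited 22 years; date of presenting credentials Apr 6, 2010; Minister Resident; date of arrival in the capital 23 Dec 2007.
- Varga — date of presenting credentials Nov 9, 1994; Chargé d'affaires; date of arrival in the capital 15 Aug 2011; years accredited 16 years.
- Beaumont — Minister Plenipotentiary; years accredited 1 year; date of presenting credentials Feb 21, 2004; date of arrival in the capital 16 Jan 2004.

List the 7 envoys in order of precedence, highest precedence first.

By class of mission: Okafor (Apostolic Nuncio); then Bianchi (Ambassador); then Tran and Reyes (High Commissioner); then Beaumont (Minister Plenipotentiary); then Delgado (Minister Resident); then Varga (Chargé d'affaires).
Tran and Reyes both have date of presenting credentials Jul 8, 2011, so the next rule applies.
Tran and Reyes both have years accredited 12 years, so the next rule applies.
Among Tran and Reyes, by date of arrival in the capital (earlier first) (reversed rule for this group): Tran (6 Apr 1994) before Reyes (22 Mar 1996).
Full order: Okafor, Bianchi, Tran, Reyes, Beaumont, Delgado, Varga.

Okafor, Bianchi, Tran, Reyes, Beaumont, Delgado, Varga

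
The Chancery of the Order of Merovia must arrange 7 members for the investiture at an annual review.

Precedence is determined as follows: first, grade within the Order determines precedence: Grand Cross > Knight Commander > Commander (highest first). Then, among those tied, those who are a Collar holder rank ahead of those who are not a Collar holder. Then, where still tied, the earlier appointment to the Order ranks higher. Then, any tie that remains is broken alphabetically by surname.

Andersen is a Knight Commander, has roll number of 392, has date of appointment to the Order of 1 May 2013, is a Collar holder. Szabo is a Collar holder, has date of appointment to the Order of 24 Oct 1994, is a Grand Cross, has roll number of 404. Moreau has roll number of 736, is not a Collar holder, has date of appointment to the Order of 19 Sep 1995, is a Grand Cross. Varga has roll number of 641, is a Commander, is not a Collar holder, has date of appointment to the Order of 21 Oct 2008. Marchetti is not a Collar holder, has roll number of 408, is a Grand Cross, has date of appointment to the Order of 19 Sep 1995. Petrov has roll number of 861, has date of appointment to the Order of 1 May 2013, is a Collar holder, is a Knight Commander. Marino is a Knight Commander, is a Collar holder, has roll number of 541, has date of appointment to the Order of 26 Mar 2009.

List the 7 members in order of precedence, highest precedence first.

By grade within the Order: Szabo, Marchetti and Moreau (Grand Cross); then Marino, Andersen and Petrov (Knight Commander); then Varga (Commander).
Among Szabo, Marchetti and Moreau, a Collar holder before not a Collar holder: Szabo (a Collar holder) before Marchetti and Moreau (not a Collar holder).
Marchetti and Moreau both have date of appointment to the Order 19 Sep 1995, so the next rule applies.
Among Marchetti and Moreau, alphabetically by surname: Marchetti before Moreau.
Marino, Andersen and Petrov are each a Collar holder, so the next rule applies.
Among Marino, Andersen and Petrov, by date of appointment to the Order (earlier first): Marino (26 Mar 2009) before Andersen and Petrov (1 May 2013).
Among Andersen and Petrov, alphabetically by surname: Andersen before Petrov.
Full order: Szabo, Marchetti, Moreau, Marino, Andersen, Petrov, Varga.

Szabo, Marchetti, Moreau, Marino, Andersen, Petrov, Varga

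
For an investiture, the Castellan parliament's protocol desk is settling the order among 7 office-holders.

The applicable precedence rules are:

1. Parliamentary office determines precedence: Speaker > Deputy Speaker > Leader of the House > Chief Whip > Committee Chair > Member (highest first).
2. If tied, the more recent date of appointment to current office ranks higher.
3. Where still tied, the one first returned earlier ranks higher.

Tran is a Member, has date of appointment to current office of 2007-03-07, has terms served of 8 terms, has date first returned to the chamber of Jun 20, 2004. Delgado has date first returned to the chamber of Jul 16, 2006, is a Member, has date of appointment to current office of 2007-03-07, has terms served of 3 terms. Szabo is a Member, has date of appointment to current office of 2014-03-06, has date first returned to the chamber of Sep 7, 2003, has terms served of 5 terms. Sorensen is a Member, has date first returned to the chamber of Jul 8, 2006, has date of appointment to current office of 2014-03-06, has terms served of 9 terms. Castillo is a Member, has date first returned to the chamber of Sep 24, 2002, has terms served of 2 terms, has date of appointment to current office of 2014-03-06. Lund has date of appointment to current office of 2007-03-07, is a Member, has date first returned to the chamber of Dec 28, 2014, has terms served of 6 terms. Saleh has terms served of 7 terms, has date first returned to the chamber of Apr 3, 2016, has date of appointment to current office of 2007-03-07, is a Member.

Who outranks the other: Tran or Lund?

Tran

By parliamentary office: Castillo, Szabo, Sorensen, Tran, Delgado, Lund and Saleh (Member).
Among Castillo, Szabo, Sorensen, Tran, Delgado, Lund and Saleh, by date of appointment to current office (later first): Castillo, Szabo and Sorensen (2014-03-06) before Tran, Delgado, Lund and Saleh (2007-03-07).
Among Castillo, Szabo and Sorensen, by date first returned to the chamber (earlier first): Castillo (Sep 24, 2002) before Szabo (Sep 7, 2003) before Sorensen (Jul 8, 2006).
Among Tran, Delgado, Lund and Saleh, by date first returned to the chamber (earlier first): Tran (Jun 20, 2004) before Delgado (Jul 16, 2006) before Lund (Dec 28, 2014) before Saleh (Apr 3, 2016).
So Tran takes precedence.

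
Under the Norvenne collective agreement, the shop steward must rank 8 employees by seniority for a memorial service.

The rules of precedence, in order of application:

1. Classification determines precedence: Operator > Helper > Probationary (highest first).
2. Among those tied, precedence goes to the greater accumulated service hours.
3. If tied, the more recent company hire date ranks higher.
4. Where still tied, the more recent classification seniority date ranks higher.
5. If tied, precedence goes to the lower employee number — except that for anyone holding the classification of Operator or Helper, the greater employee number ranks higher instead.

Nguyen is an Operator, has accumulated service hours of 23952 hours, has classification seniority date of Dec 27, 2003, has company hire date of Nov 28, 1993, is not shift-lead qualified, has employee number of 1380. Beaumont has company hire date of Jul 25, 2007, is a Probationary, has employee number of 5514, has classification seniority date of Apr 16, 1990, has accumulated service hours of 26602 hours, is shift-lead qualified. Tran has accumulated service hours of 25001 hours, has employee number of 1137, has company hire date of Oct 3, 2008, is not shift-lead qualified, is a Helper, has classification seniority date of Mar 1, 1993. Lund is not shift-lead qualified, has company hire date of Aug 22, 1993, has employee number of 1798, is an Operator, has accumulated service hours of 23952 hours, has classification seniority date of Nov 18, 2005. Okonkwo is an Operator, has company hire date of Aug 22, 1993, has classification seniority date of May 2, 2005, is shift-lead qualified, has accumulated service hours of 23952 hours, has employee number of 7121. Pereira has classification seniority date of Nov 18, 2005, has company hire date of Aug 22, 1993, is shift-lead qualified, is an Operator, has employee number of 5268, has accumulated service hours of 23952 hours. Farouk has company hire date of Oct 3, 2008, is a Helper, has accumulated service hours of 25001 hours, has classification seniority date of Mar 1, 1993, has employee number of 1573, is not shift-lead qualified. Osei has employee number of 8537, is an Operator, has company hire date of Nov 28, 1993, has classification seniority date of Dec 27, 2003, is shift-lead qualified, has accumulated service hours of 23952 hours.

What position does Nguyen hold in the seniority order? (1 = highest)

2

By classification: Osei, Nguyen, Pereira, Lund and Okonkwo (Operator); then Farouk and Tran (Helper); then Beaumont (Probationary).
Osei, Nguyen, Pereira, Lund and Okonkwo all have accumulated service hours 23952 hours, so the next rule applies.
Among Osei, Nguyen, Pereira, Lund and Okonkwo, by company hire date (later first): Osei and Nguyen (Nov 28, 1993) before Pereira, Lund and Okonkwo (Aug 22, 1993).
Osei and Nguyen both have classification seniority date Dec 27, 2003, so the next rule applies.
Among Osei and Nguyen, by employee number (higher first) (reversed rule for this group): Osei (8537) before Nguyen (1380).
Among Pereira, Lund and Okonkwo, by classification seniority date (later first): Pereira and Lund (Nov 18, 2005) before Okonkwo (May 2, 2005).
Among Pereira and Lund, by employee number (higher first) (reversed rule for this group): Pereira (5268) before Lund (1798).
Farouk and Tran both have accumulated service hours 25001 hours, so the next rule applies.
Farouk and Tran both have company hire date Oct 3, 2008, so the next rule applies.
Farouk and Tran both have classification seniority date Mar 1, 1993, so the next rule applies.
Among Farouk and Tran, by employee number (higher first) (reversed rule for this group): Farouk (1573) before Tran (1137).
Order: Osei, Nguyen, Pereira, Lund, Okonkwo, Farouk, Tran, Beaumont. So position 2.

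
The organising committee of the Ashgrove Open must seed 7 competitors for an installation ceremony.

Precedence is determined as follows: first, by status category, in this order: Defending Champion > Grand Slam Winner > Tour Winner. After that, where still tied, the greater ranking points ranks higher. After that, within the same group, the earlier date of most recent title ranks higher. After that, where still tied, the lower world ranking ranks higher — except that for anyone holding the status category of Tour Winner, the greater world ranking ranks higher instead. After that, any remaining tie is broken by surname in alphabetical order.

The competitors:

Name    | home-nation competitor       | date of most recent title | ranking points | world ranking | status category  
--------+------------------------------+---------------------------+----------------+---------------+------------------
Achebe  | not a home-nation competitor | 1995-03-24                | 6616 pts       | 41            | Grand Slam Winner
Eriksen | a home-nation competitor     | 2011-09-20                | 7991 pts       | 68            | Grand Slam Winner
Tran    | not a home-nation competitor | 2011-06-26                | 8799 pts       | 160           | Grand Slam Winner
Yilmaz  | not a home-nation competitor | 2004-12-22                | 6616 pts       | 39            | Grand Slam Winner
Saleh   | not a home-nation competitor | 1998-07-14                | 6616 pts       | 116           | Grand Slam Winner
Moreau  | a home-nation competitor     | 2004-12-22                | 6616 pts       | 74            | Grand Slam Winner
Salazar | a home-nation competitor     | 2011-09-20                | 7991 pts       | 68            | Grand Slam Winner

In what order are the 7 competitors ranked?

By status category: Tran, Eriksen, Salazar, Achebe, Saleh, Yilmaz and Moreau (Grand Slam Winner).
Among Tran, Eriksen, Salazar, Achebe, Saleh, Yilmaz and Moreau, by ranking points (higher first): Tran (8799 pts) before Eriksen and Salazar (7991 pts) before Achebe, Saleh, Yilmaz and Moreau (6616 pts).
Eriksen and Salazar both have date of most recent title 2011-09-20, so the next rule applies.
Eriksen and Salazar both have world ranking 68, so the next rule applies.
Among Eriksen and Salazar, alphabetically by surname: Eriksen before Salazar.
Among Achebe, Saleh, Yilmaz and Moreau, by date of most recent title (earlier first): Achebe (1995-03-24) before Saleh (1998-07-14) before Yilmaz and Moreau (2004-12-22).
Among Yilmaz and Moreau, by world ranking (lower first): Yilmaz (39) before Moreau (74).
Full order: Tran, Eriksen, Salazar, Achebe, Saleh, Yilmaz, Moreau.

Tran, Eriksen, Salazar, Achebe, Saleh, Yilmaz, Moreau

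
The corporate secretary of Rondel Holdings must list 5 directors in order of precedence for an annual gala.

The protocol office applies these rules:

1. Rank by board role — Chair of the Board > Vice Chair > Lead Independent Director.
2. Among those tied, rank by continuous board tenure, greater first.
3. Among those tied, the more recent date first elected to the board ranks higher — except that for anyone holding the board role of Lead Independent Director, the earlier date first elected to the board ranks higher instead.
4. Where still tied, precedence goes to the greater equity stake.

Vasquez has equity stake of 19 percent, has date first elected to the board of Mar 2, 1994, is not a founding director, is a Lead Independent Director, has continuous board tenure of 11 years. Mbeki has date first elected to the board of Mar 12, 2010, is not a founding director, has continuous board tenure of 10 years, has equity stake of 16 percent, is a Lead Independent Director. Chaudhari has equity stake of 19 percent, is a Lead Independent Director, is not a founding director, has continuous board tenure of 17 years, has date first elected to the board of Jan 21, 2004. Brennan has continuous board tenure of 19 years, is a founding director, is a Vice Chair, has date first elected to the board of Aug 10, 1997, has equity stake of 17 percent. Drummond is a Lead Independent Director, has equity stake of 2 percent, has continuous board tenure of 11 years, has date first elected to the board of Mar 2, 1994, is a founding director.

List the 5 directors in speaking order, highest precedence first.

By board role: Brennan (Vice Chair); then Chaudhari, Vasquez, Drummond and Mbeki (Lead Independent Director).
Among Chaudhari, Vasquez, Drummond and Mbeki, by continuous board tenure (higher first): Chaudhari (17 years) before Vasquez and Drummond (11 years) before Mbeki (10 years).
Vasquez and Drummond both have date first elected to the board Mar 2, 1994, so the next rule applies.
Among Vasquez and Drummond, by equity stake (higher first): Vasquez (19 percent) before Drummond (2 percent).
Full order: Brennan, Chaudhari, Vasquez, Drummond, Mbeki.

Brennan, Chaudhari, Vasquez, Drummond, Mbeki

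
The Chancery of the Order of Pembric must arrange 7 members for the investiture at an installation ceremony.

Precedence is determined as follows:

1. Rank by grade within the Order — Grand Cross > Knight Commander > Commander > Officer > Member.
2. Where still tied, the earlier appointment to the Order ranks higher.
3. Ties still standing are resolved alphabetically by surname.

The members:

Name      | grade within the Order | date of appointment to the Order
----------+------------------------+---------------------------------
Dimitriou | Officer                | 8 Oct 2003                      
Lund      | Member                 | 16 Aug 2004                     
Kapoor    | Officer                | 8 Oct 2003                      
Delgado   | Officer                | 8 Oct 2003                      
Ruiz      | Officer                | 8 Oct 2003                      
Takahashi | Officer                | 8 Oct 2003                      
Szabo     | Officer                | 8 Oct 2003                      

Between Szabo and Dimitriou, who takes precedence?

By grade within the Order: Delgado, Dimitriou, Kapoor, Ruiz, Szabo and Takahashi (Officer); then Lund (Member).
Delgado, Dimitriou, Kapoor, Ruiz, Szabo and Takahashi all have date of appointment to the Order 8 Oct 2003, so the next rule applies.
Among Delgado, Dimitriou, Kapoor, Ruiz, Szabo and Takahashi, alphabetically by surname: Delgado before Dimitriou before Kapoor before Ruiz before Szabo before Takahashi.
So Dimitriou takes precedence.

Dimitriou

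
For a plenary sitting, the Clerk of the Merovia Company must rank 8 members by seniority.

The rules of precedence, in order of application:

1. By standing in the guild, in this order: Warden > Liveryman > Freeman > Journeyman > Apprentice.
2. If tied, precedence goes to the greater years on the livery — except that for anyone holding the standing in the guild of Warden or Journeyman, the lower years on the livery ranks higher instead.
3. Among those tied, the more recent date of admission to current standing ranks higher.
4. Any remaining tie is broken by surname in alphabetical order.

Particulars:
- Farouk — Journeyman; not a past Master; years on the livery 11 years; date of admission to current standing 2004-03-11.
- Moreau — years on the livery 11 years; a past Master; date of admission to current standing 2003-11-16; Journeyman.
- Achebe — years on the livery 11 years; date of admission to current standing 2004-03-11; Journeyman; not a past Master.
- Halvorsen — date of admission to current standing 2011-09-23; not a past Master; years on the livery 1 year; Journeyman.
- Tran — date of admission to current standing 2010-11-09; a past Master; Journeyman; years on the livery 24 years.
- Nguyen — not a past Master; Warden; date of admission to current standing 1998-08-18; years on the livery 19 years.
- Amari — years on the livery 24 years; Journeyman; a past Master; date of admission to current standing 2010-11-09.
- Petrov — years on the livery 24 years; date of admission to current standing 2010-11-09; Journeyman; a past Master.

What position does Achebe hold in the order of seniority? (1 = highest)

By standing in the guild: Nguyen (Warden); then Halvorsen, Achebe, Farouk, Moreau, Amari, Petrov and Tran (Journeyman).
Among Halvorsen, Achebe, Farouk, Moreau, Amari, Petrov and Tran, by years on the livery (lower first) (reversed rule for this group): Halvorsen (1 year) before Achebe, Farouk and Moreau (11 years) before Amari, Petrov and Tran (24 years).
Among Achebe, Farouk and Moreau, by date of admission to current standing (later first): Achebe and Farouk (2004-03-11) before Moreau (2003-11-16).
Among Achebe and Farouk, alphabetically by surname: Achebe before Farouk.
Amari, Petrov and Tran all have date of admission to current standing 2010-11-09, so the next rule applies.
Among Amari, Petrov and Tran, alphabetically by surname: Amari before Petrov before Tran.
Order: Nguyen, Halvorsen, Achebe, Farouk, Moreau, Amari, Petrov, Tran. So position 3.

3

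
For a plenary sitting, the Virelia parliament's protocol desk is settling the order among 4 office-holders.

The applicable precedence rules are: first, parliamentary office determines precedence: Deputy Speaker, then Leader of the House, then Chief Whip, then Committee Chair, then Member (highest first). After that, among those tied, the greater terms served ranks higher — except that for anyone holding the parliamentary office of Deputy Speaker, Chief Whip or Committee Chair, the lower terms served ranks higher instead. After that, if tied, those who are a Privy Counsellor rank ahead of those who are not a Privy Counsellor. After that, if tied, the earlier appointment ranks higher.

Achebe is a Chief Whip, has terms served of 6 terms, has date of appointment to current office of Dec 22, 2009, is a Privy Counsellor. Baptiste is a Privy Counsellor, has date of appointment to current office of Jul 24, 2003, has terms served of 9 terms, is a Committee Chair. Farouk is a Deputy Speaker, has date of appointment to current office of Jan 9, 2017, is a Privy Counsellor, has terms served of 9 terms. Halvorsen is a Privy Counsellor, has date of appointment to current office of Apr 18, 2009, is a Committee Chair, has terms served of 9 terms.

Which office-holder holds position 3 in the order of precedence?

By parliamentary office: Farouk (Deputy Speaker); then Achebe (Chief Whip); then Baptiste and Halvorsen (Committee Chair).
Baptiste and Halvorsen both have terms served 9 terms, so the next rule applies.
Baptiste and Halvorsen are each a Privy Counsellor, so the next rule applies.
Among Baptiste and Halvorsen, by date of appointment to current office (earlier first): Baptiste (Jul 24, 2003) before Halvorsen (Apr 18, 2009).
Order: Farouk, Achebe, Baptiste, Halvorsen.

Baptiste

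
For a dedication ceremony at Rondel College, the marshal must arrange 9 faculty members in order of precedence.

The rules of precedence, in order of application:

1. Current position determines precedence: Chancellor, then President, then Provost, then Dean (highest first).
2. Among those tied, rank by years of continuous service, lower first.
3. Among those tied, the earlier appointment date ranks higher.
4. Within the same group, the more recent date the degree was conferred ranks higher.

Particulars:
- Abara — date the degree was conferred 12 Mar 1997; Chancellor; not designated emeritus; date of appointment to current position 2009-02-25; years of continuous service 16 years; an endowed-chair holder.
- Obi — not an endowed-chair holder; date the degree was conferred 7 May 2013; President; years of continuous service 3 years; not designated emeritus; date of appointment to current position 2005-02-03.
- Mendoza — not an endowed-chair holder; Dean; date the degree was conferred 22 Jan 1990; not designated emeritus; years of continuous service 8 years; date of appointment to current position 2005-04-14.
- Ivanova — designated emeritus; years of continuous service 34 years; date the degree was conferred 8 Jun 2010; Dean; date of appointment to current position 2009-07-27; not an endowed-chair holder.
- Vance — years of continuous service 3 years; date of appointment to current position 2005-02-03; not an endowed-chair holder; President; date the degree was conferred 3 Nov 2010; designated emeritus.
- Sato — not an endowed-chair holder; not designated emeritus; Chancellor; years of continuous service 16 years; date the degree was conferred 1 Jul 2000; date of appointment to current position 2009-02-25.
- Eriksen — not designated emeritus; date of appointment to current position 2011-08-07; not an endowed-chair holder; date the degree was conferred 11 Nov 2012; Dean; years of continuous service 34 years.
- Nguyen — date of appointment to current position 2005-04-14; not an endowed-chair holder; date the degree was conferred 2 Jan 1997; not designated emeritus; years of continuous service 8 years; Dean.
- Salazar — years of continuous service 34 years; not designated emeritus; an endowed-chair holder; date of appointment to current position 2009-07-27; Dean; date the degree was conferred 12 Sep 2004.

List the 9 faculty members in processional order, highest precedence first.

By current position: Sato and Abara (Chancellor); then Obi and Vance (President); then Nguyen, Mendoza, Ivanova, Salazar and Eriksen (Dean).
Sato and Abara both have years of continuous service 16 years, so the next rule applies.
Sato and Abara both have date of appointment to current position 2009-02-25, so the next rule applies.
Among Sato and Abara, by date the degree was conferred (later first): Sato (1 Jul 2000) before Abara (12 Mar 1997).
Obi and Vance both have years of continuous service 3 years, so the next rule applies.
Obi and Vance both have date of appointment to current position 2005-02-03, so the next rule applies.
Among Obi and Vance, by date the degree was conferred (later first): Obi (7 May 2013) before Vance (3 Nov 2010).
Among Nguyen, Mendoza, Ivanova, Salazar and Eriksen, by years of continuous service (lower first): Nguyen and Mendoza (8 years) before Ivanova, Salazar and Eriksen (34 years).
Nguyen and Mendoza both have date of appointment to current position 2005-04-14, so the next rule applies.
Among Nguyen and Mendoza, by date the degree was conferred (later first): Nguyen (2 Jan 1997) before Mendoza (22 Jan 1990).
Among Ivanova, Salazar and Eriksen, by date of appointment to current position (earlier first): Ivanova and Salazar (2009-07-27) before Eriksen (2011-08-07).
Among Ivanova and Salazar, by date the degree was conferred (later first): Ivanova (8 Jun 2010) before Salazar (12 Sep 2004).
Full order: Sato, Abara, Obi, Vance, Nguyen, Mendoza, Ivanova, Salazar, Eriksen.

Sato, Abara, Obi, Vance, Nguyen, Mendoza, Ivanova, Salazar, Eriksen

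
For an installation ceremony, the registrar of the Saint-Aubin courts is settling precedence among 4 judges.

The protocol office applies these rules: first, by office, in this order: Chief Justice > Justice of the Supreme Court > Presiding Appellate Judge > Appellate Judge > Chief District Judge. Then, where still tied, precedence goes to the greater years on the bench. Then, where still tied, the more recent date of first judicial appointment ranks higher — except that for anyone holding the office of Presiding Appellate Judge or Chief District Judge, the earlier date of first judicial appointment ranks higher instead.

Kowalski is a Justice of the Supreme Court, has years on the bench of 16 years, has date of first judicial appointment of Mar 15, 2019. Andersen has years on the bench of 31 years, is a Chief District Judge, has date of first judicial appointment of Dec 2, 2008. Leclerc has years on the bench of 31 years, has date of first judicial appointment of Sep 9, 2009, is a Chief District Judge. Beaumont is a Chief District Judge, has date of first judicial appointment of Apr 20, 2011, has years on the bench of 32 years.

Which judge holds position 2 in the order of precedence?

Beaumont

By office: Kowalski (Justice of the Supreme Court); then Beaumont, Andersen and Leclerc (Chief District Judge).
Among Beaumont, Andersen and Leclerc, by years on the bench (higher first): Beaumont (32 years) before Andersen and Leclerc (31 years).
Among Andersen and Leclerc, by date of first judicial appointment (earlier first) (reversed rule for this group): Andersen (Dec 2, 2008) before Leclerc (Sep 9, 2009).
Order: Kowalski, Beaumont, Andersen, Leclerc.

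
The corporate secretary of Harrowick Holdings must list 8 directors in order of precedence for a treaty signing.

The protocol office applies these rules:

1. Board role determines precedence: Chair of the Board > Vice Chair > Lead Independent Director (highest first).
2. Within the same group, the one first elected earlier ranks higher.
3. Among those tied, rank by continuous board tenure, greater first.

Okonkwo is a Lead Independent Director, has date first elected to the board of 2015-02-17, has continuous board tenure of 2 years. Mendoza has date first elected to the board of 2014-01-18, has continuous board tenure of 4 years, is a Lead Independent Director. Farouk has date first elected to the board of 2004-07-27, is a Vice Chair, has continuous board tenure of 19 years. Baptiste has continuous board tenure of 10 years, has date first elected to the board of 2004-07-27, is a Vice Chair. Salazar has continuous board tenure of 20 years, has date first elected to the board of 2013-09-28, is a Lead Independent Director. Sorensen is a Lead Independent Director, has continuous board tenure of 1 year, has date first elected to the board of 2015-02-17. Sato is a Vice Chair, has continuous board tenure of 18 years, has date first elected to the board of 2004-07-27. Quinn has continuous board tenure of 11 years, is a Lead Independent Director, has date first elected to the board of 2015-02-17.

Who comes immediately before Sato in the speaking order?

By board role: Farouk, Sato and Baptiste (Vice Chair); then Salazar, Mendoza, Quinn, Okonkwo and Sorensen (Lead Independent Director).
Farouk, Sato and Baptiste all have date first elected to the board 2004-07-27, so the next rule applies.
Among Farouk, Sato and Baptiste, by continuous board tenure (higher first): Farouk (19 years) before Sato (18 years) before Baptiste (10 years).
Among Salazar, Mendoza, Quinn, Okonkwo and Sorensen, by date first elected to the board (earlier first): Salazar (2013-09-28) before Mendoza (2014-01-18) before Quinn, Okonkwo and Sorensen (2015-02-17).
Among Quinn, Okonkwo and Sorensen, by continuous board tenure (higher first): Quinn (11 years) before Okonkwo (2 years) before Sorensen (1 year).
Order: Farouk, Sato, Baptiste, Salazar, Mendoza, Quinn, Okonkwo, Sorensen.

Farouk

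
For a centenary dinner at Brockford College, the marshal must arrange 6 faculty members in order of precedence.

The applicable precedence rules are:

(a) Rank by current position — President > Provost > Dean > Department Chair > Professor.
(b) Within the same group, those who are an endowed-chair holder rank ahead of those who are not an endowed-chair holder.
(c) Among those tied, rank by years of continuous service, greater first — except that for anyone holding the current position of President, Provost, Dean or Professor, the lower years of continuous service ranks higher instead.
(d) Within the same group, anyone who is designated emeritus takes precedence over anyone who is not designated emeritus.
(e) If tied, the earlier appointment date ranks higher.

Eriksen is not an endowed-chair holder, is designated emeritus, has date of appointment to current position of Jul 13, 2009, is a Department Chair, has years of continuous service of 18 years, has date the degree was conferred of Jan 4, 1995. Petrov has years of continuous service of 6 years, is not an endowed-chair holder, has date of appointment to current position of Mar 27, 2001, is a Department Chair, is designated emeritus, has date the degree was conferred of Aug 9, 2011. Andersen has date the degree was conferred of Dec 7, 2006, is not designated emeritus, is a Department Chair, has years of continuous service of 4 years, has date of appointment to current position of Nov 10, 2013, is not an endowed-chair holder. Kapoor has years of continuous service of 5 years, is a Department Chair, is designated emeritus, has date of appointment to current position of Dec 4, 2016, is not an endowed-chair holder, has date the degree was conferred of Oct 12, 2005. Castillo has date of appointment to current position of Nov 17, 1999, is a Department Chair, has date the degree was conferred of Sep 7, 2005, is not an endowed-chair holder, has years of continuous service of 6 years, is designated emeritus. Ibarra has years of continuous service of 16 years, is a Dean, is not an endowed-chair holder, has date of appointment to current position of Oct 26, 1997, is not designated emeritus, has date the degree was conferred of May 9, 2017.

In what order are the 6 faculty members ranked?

Ibarra, Eriksen, Castillo, Petrov, Kapoor, Andersen

By current position: Ibarra (Dean); then Eriksen, Castillo, Petrov, Kapoor and Andersen (Department Chair).
Eriksen, Castillo, Petrov, Kapoor and Andersen are each not an endowed-chair holder, so the next rule applies.
Among Eriksen, Castillo, Petrov, Kapoor and Andersen, by years of continuous service (higher first): Eriksen (18 years) before Castillo and Petrov (6 years) before Kapoor (5 years) before Andersen (4 years).
Castillo and Petrov are each designated emeritus, so the next rule applies.
Among Castillo and Petrov, by date of appointment to current position (earlier first): Castillo (Nov 17, 1999) before Petrov (Mar 27, 2001).
Full order: Ibarra, Eriksen, Castillo, Petrov, Kapoor, Andersen.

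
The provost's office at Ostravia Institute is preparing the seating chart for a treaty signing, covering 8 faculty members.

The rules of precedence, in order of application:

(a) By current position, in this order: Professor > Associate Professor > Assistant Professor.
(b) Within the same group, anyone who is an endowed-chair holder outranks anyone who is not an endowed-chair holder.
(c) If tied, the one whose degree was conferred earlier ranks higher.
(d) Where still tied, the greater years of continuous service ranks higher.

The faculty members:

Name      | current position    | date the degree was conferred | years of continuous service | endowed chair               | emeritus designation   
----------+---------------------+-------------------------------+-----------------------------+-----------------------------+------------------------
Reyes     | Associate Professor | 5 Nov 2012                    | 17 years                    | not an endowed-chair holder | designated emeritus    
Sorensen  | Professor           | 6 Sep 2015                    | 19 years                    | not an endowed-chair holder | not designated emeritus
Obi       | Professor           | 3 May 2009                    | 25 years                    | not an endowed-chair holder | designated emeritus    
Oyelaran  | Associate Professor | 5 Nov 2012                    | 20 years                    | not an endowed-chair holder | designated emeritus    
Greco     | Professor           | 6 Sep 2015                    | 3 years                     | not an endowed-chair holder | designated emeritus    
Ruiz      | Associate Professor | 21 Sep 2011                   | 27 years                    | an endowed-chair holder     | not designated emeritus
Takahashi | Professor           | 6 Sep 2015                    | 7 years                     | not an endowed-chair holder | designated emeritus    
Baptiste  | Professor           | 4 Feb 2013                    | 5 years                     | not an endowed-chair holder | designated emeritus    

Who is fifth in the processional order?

By current position: Obi, Baptiste, Sorensen, Takahashi and Greco (Professor); then Ruiz, Oyelaran and Reyes (Associate Professor).
Obi, Baptiste, Sorensen, Takahashi and Greco are each not an endowed-chair holder, so the next rule applies.
Among Obi, Baptiste, Sorensen, Takahashi and Greco, by date the degree was conferred (earlier first): Obi (3 May 2009) before Baptiste (4 Feb 2013) before Sorensen, Takahashi and Greco (6 Sep 2015).
Among Sorensen, Takahashi and Greco, by years of continuous service (higher first): Sorensen (19 years) before Takahashi (7 years) before Greco (3 years).
Among Ruiz, Oyelaran and Reyes, an endowed-chair holder before not an endowed-chair holder: Ruiz (an endowed-chair holder) before Oyelaran and Reyes (not an endowed-chair holder).
Oyelaran and Reyes both have date the degree was conferred 5 Nov 2012, so the next rule applies.
Among Oyelaran and Reyes, by years of continuous service (higher first): Oyelaran (20 years) before Reyes (17 years).
Order: Obi, Baptiste, Sorensen, Takahashi, Greco, Ruiz, Oyelaran, Reyes.

Greco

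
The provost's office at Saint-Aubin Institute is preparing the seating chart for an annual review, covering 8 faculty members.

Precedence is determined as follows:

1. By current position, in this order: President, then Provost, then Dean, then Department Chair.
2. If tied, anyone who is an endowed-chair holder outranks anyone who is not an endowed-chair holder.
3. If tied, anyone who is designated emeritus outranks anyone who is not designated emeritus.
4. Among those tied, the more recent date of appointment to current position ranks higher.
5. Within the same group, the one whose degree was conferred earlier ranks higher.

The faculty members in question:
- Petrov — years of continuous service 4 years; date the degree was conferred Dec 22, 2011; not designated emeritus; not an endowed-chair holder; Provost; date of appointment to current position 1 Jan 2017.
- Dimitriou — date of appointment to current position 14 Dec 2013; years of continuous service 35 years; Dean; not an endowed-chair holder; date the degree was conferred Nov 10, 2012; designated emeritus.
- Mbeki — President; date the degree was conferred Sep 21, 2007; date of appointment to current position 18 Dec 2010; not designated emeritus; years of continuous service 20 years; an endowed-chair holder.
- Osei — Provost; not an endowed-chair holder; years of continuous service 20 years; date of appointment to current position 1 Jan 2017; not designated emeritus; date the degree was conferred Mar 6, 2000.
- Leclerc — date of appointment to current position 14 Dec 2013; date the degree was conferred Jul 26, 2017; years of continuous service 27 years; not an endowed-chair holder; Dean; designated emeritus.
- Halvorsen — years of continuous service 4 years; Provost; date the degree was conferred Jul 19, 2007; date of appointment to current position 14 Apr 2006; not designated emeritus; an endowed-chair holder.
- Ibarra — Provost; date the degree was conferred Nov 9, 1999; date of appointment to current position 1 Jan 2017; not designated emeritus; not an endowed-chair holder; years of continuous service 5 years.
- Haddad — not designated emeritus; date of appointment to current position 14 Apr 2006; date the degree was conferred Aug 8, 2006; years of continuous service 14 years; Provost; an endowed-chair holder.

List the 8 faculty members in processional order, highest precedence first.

Mbeki, Haddad, Halvorsen, Ibarra, Osei, Petrov, Dimitriou, Leclerc

By current position: Mbeki (President); then Haddad, Halvorsen, Ibarra, Osei and Petrov (Provost); then Dimitriou and Leclerc (Dean).
Among Haddad, Halvorsen, Ibarra, Osei and Petrov, an endowed-chair holder before not an endowed-chair holder: Haddad and Halvorsen (an endowed-chair holder) before Ibarra, Osei and Petrov (not an endowed-chair holder).
Haddad and Halvorsen are each not designated emeritus, so the next rule applies.
Haddad and Halvorsen both have date of appointment to current position 14 Apr 2006, so the next rule applies.
Among Haddad and Halvorsen, by date the degree was conferred (earlier first): Haddad (Aug 8, 2006) before Halvorsen (Jul 19, 2007).
Ibarra, Osei and Petrov are each not designated emeritus, so the next rule applies.
Ibarra, Osei and Petrov all have date of appointment to current position 1 Jan 2017, so the next rule applies.
Among Ibarra, Osei and Petrov, by date the degree was conferred (earlier first): Ibarra (Nov 9, 1999) before Osei (Mar 6, 2000) before Petrov (Dec 22, 2011).
Dimitriou and Leclerc are each not an endowed-chair holder, so the next rule applies.
Dimitriou and Leclerc are each designated emeritus, so the next rule applies.
Dimitriou and Leclerc both have date of appointment to current position 14 Dec 2013, so the next rule applies.
Among Dimitriou and Leclerc, by date the degree was conferred (earlier first): Dimitriou (Nov 10, 2012) before Leclerc (Jul 26, 2017).
Full order: Mbeki, Haddad, Halvorsen, Ibarra, Osei, Petrov, Dimitriou, Leclerc.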